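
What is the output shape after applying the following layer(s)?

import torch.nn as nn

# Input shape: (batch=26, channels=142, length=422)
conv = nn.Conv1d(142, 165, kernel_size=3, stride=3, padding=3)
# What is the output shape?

Input shape: (26, 142, 422)
Output shape: (26, 165, 142)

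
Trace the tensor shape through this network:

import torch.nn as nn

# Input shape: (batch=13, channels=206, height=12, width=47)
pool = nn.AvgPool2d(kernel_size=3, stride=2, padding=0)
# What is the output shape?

Input shape: (13, 206, 12, 47)
Output shape: (13, 206, 5, 23)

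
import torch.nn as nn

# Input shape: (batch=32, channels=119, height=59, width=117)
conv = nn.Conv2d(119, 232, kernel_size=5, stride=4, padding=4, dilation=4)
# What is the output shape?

Input shape: (32, 119, 59, 117)
Output shape: (32, 232, 13, 28)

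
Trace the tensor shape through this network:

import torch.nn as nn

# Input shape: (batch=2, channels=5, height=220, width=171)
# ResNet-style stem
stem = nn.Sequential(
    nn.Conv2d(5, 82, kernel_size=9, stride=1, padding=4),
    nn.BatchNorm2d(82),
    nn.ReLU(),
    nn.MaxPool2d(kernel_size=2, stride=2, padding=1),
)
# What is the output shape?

Input shape: (2, 5, 220, 171)
  -> after Conv2d 9x9 stride=1: (2, 82, 220, 171)
Output shape: (2, 82, 111, 86)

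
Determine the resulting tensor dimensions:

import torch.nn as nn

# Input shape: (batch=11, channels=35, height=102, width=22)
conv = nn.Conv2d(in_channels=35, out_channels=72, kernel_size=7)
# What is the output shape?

Input shape: (11, 35, 102, 22)
Output shape: (11, 72, 96, 16)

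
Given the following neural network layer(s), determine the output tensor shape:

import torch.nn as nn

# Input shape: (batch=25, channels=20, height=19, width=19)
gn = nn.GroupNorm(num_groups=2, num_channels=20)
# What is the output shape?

Input shape: (25, 20, 19, 19)
Output shape: (25, 20, 19, 19)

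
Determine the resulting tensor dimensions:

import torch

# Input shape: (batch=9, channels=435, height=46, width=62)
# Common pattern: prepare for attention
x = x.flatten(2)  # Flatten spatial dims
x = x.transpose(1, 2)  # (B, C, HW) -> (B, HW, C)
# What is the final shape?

Input shape: (9, 435, 46, 62)
  -> after flatten(2): (9, 435, 2852)
Output shape: (9, 2852, 435)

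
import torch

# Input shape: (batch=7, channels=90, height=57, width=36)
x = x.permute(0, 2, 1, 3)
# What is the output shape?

Input shape: (7, 90, 57, 36)
Output shape: (7, 57, 90, 36)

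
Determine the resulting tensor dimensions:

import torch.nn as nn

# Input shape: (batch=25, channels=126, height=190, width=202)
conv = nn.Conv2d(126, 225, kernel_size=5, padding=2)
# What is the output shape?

Input shape: (25, 126, 190, 202)
Output shape: (25, 225, 190, 202)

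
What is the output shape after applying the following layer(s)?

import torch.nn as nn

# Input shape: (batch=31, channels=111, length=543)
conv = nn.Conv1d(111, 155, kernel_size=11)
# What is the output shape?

Input shape: (31, 111, 543)
Output shape: (31, 155, 533)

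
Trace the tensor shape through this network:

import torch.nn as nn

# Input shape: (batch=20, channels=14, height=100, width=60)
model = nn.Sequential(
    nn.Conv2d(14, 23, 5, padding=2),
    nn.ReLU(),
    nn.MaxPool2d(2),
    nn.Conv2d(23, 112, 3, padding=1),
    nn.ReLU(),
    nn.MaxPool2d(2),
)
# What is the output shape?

Input shape: (20, 14, 100, 60)
  -> after first Conv2d: (20, 23, 100, 60)
  -> after first MaxPool2d: (20, 23, 50, 30)
  -> after second Conv2d: (20, 112, 50, 30)
Output shape: (20, 112, 25, 15)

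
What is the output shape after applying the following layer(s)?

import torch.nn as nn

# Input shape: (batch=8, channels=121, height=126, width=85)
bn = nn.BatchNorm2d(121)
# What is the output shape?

Input shape: (8, 121, 126, 85)
Output shape: (8, 121, 126, 85)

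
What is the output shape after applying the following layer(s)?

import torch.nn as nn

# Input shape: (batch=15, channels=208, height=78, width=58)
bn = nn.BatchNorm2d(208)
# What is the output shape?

Input shape: (15, 208, 78, 58)
Output shape: (15, 208, 78, 58)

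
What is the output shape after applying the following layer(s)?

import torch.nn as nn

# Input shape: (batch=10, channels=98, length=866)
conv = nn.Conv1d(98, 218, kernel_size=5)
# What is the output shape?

Input shape: (10, 98, 866)
Output shape: (10, 218, 862)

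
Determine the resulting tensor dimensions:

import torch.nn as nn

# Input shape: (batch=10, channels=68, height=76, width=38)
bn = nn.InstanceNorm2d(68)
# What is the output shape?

Input shape: (10, 68, 76, 38)
Output shape: (10, 68, 76, 38)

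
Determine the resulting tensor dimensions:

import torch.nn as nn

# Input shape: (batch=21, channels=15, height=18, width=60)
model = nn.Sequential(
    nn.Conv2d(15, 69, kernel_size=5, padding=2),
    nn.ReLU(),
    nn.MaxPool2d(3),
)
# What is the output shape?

Input shape: (21, 15, 18, 60)
  -> after Conv2d: (21, 69, 18, 60)
  -> after ReLU: (21, 69, 18, 60)
Output shape: (21, 69, 6, 20)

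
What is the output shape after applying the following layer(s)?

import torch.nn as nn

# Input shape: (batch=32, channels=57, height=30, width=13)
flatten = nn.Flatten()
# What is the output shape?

Input shape: (32, 57, 30, 13)
Output shape: (32, 22230)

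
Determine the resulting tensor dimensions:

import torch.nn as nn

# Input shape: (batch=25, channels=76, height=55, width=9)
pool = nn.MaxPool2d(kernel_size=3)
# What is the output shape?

Input shape: (25, 76, 55, 9)
Output shape: (25, 76, 18, 3)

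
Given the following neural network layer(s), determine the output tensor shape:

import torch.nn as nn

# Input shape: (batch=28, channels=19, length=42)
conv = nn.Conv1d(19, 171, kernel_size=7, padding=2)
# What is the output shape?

Input shape: (28, 19, 42)
Output shape: (28, 171, 40)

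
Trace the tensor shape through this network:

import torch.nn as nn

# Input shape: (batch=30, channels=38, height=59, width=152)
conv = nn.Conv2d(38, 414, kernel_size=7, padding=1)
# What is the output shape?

Input shape: (30, 38, 59, 152)
Output shape: (30, 414, 55, 148)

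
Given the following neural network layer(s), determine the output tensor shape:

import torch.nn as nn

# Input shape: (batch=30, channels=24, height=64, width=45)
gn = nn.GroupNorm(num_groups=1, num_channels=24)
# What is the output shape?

Input shape: (30, 24, 64, 45)
Output shape: (30, 24, 64, 45)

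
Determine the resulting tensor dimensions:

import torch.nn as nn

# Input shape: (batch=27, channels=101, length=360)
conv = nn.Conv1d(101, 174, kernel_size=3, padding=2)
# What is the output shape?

Input shape: (27, 101, 360)
Output shape: (27, 174, 362)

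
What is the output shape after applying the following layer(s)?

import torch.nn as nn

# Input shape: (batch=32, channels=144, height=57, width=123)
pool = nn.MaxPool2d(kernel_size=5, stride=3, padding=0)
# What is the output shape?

Input shape: (32, 144, 57, 123)
Output shape: (32, 144, 18, 40)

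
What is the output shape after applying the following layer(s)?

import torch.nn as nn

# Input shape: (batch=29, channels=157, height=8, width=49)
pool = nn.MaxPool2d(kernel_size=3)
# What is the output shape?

Input shape: (29, 157, 8, 49)
Output shape: (29, 157, 2, 16)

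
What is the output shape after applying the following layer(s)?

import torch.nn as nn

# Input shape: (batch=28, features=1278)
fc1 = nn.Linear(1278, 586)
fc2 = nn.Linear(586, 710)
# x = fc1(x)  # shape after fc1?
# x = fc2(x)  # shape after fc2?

Input shape: (28, 1278)
  -> after fc1: (28, 586)
Output shape: (28, 710)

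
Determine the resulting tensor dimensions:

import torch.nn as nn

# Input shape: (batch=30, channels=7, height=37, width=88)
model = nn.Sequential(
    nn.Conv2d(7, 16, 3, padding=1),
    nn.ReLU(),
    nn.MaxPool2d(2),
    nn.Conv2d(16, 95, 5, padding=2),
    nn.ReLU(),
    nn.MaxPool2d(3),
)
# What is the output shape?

Input shape: (30, 7, 37, 88)
  -> after first Conv2d: (30, 16, 37, 88)
  -> after first MaxPool2d: (30, 16, 18, 44)
  -> after second Conv2d: (30, 95, 18, 44)
Output shape: (30, 95, 6, 14)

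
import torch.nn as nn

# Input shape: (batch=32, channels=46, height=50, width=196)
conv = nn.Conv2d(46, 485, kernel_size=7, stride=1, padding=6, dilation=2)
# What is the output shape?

Input shape: (32, 46, 50, 196)
Output shape: (32, 485, 50, 196)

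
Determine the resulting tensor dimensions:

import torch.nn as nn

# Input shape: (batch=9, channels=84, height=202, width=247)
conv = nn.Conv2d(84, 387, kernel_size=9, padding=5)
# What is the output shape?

Input shape: (9, 84, 202, 247)
Output shape: (9, 387, 204, 249)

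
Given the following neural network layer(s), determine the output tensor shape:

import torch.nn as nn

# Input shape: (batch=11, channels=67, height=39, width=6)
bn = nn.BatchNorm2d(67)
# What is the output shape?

Input shape: (11, 67, 39, 6)
Output shape: (11, 67, 39, 6)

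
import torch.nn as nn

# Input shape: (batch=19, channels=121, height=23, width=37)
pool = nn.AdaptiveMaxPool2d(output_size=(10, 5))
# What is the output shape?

Input shape: (19, 121, 23, 37)
Output shape: (19, 121, 10, 5)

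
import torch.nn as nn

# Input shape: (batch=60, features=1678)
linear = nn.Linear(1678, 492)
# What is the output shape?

Input shape: (60, 1678)
Output shape: (60, 492)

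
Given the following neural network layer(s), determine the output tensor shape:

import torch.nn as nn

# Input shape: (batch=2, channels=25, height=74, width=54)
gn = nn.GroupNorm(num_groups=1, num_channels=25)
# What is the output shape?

Input shape: (2, 25, 74, 54)
Output shape: (2, 25, 74, 54)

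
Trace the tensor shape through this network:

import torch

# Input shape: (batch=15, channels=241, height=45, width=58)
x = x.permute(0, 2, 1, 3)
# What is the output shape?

Input shape: (15, 241, 45, 58)
Output shape: (15, 45, 241, 58)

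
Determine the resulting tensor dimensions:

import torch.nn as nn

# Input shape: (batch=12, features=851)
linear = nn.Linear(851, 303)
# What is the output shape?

Input shape: (12, 851)
Output shape: (12, 303)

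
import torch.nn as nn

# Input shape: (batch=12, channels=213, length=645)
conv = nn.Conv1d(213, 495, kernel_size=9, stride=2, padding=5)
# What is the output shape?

Input shape: (12, 213, 645)
Output shape: (12, 495, 324)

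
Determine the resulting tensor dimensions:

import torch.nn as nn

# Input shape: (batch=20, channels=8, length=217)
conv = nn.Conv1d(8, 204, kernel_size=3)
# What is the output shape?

Input shape: (20, 8, 217)
Output shape: (20, 204, 215)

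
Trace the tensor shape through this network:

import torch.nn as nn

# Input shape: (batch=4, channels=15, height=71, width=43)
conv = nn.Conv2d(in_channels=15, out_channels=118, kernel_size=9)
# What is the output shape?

Input shape: (4, 15, 71, 43)
Output shape: (4, 118, 63, 35)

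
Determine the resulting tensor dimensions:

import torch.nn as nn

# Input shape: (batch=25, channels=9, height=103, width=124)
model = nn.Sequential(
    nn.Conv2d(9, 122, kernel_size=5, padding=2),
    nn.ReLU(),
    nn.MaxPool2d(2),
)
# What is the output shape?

Input shape: (25, 9, 103, 124)
  -> after Conv2d: (25, 122, 103, 124)
  -> after ReLU: (25, 122, 103, 124)
Output shape: (25, 122, 51, 62)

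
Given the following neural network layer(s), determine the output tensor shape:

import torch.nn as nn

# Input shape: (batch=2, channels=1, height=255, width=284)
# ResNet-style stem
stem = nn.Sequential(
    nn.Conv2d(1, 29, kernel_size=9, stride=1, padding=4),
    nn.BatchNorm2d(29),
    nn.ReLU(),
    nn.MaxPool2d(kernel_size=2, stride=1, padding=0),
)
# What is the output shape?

Input shape: (2, 1, 255, 284)
  -> after Conv2d 9x9 stride=1: (2, 29, 255, 284)
Output shape: (2, 29, 254, 283)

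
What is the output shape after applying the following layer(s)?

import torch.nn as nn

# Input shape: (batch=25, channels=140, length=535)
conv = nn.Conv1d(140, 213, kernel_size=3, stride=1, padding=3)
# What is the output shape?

Input shape: (25, 140, 535)
Output shape: (25, 213, 539)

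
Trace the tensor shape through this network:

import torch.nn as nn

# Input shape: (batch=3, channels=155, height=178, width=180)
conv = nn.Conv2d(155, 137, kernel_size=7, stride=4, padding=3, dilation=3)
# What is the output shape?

Input shape: (3, 155, 178, 180)
Output shape: (3, 137, 42, 42)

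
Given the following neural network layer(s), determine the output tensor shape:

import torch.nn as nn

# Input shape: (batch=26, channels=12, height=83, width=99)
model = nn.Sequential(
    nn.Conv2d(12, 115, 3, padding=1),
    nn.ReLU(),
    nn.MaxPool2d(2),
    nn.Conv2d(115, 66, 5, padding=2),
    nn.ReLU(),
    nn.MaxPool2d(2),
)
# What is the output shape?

Input shape: (26, 12, 83, 99)
  -> after first Conv2d: (26, 115, 83, 99)
  -> after first MaxPool2d: (26, 115, 41, 49)
  -> after second Conv2d: (26, 66, 41, 49)
Output shape: (26, 66, 20, 24)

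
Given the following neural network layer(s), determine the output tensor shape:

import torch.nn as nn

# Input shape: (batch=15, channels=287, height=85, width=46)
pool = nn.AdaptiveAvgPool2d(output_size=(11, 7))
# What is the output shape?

Input shape: (15, 287, 85, 46)
Output shape: (15, 287, 11, 7)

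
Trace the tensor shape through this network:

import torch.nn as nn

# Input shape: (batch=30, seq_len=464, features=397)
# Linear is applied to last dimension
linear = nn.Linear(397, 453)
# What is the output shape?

Input shape: (30, 464, 397)
Output shape: (30, 464, 453)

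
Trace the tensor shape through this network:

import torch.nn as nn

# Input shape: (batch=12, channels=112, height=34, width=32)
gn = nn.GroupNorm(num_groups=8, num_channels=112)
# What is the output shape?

Input shape: (12, 112, 34, 32)
Output shape: (12, 112, 34, 32)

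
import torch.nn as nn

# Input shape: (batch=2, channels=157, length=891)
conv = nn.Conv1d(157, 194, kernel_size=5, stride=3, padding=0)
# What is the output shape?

Input shape: (2, 157, 891)
Output shape: (2, 194, 296)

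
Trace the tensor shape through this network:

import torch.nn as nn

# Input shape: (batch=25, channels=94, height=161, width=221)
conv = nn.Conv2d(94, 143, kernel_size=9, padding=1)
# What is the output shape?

Input shape: (25, 94, 161, 221)
Output shape: (25, 143, 155, 215)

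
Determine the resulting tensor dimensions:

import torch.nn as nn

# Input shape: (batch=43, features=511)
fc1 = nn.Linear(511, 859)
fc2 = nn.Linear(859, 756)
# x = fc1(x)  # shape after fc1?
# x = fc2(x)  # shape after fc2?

Input shape: (43, 511)
  -> after fc1: (43, 859)
Output shape: (43, 756)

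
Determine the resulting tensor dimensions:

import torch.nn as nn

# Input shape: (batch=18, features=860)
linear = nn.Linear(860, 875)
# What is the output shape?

Input shape: (18, 860)
Output shape: (18, 875)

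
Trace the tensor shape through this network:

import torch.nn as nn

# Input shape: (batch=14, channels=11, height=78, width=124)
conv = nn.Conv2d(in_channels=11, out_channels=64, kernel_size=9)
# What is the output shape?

Input shape: (14, 11, 78, 124)
Output shape: (14, 64, 70, 116)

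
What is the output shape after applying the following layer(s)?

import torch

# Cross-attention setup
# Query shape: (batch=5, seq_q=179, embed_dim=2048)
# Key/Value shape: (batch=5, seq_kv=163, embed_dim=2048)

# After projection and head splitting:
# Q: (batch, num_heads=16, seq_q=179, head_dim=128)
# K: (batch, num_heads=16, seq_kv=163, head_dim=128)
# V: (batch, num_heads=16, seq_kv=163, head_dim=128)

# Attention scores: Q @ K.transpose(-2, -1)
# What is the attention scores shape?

Input shape: (5, 179, 2048)
Output shape: (5, 16, 179, 163)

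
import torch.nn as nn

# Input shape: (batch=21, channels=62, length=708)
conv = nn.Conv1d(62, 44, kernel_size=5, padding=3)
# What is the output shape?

Input shape: (21, 62, 708)
Output shape: (21, 44, 710)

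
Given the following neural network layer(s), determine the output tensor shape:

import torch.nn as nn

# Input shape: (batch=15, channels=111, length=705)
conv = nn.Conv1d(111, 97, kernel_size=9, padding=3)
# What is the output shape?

Input shape: (15, 111, 705)
Output shape: (15, 97, 703)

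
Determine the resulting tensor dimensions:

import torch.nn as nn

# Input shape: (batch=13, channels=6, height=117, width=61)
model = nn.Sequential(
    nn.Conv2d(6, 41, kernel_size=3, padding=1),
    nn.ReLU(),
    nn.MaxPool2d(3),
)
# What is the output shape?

Input shape: (13, 6, 117, 61)
  -> after Conv2d: (13, 41, 117, 61)
  -> after ReLU: (13, 41, 117, 61)
Output shape: (13, 41, 39, 20)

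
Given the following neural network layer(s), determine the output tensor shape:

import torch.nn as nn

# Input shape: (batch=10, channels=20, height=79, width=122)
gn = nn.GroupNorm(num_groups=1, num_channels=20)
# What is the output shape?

Input shape: (10, 20, 79, 122)
Output shape: (10, 20, 79, 122)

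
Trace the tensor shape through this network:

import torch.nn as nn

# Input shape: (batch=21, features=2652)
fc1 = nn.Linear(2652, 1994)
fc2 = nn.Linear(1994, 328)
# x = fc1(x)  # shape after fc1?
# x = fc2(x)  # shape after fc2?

Input shape: (21, 2652)
  -> after fc1: (21, 1994)
Output shape: (21, 328)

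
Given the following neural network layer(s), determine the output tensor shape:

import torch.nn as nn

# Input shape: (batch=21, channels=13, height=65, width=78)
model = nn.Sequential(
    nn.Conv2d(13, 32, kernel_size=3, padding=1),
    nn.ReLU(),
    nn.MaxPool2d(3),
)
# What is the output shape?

Input shape: (21, 13, 65, 78)
  -> after Conv2d: (21, 32, 65, 78)
  -> after ReLU: (21, 32, 65, 78)
Output shape: (21, 32, 21, 26)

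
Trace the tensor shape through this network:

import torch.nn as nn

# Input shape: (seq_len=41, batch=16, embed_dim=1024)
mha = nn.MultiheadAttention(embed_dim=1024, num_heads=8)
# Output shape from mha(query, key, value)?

Input shape: (41, 16, 1024)
Output shape: (41, 16, 1024)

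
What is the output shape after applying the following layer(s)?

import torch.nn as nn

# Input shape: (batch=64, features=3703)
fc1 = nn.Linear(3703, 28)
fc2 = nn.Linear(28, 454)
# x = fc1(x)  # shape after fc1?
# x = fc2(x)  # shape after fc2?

Input shape: (64, 3703)
  -> after fc1: (64, 28)
Output shape: (64, 454)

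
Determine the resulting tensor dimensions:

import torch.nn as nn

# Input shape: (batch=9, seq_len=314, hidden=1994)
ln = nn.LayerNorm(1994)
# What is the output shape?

Input shape: (9, 314, 1994)
Output shape: (9, 314, 1994)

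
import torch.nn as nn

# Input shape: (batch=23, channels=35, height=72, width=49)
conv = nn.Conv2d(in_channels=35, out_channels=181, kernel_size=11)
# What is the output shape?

Input shape: (23, 35, 72, 49)
Output shape: (23, 181, 62, 39)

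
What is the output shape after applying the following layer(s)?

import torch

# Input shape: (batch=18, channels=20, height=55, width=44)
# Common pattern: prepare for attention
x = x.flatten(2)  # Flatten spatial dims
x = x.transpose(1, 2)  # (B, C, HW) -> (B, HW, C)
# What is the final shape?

Input shape: (18, 20, 55, 44)
  -> after flatten(2): (18, 20, 2420)
Output shape: (18, 2420, 20)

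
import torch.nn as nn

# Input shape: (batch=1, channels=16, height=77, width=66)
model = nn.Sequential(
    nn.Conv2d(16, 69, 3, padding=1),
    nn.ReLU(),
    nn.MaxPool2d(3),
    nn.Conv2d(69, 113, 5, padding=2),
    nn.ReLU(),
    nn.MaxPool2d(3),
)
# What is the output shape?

Input shape: (1, 16, 77, 66)
  -> after first Conv2d: (1, 69, 77, 66)
  -> after first MaxPool2d: (1, 69, 25, 22)
  -> after second Conv2d: (1, 113, 25, 22)
Output shape: (1, 113, 8, 7)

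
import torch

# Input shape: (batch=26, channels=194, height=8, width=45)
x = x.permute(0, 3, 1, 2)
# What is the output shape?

Input shape: (26, 194, 8, 45)
Output shape: (26, 45, 194, 8)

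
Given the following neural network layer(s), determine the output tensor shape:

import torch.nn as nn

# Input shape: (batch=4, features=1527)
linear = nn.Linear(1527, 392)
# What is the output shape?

Input shape: (4, 1527)
Output shape: (4, 392)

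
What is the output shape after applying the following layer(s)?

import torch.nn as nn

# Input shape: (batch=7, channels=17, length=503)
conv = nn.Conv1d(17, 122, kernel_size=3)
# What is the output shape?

Input shape: (7, 17, 503)
Output shape: (7, 122, 501)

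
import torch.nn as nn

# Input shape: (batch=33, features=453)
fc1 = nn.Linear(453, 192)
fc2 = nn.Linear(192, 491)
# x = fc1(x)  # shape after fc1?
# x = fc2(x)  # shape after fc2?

Input shape: (33, 453)
  -> after fc1: (33, 192)
Output shape: (33, 491)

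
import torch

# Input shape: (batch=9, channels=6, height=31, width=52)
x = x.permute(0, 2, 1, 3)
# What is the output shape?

Input shape: (9, 6, 31, 52)
Output shape: (9, 31, 6, 52)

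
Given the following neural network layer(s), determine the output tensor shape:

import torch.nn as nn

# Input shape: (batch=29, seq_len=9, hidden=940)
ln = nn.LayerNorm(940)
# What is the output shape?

Input shape: (29, 9, 940)
Output shape: (29, 9, 940)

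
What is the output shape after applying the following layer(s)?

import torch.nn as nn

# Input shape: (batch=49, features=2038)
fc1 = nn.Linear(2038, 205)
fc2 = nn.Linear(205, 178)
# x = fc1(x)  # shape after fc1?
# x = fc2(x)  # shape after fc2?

Input shape: (49, 2038)
  -> after fc1: (49, 205)
Output shape: (49, 178)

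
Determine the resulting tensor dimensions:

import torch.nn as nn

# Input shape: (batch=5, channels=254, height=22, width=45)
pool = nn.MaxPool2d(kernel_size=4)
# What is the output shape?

Input shape: (5, 254, 22, 45)
Output shape: (5, 254, 5, 11)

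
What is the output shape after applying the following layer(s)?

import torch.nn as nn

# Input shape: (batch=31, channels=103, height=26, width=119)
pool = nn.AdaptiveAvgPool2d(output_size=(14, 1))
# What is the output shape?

Input shape: (31, 103, 26, 119)
Output shape: (31, 103, 14, 1)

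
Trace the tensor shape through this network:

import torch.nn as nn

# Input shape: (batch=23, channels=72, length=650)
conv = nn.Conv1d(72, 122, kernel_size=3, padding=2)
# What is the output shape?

Input shape: (23, 72, 650)
Output shape: (23, 122, 652)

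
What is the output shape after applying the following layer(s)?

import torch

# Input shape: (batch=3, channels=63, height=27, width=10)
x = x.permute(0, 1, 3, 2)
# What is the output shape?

Input shape: (3, 63, 27, 10)
Output shape: (3, 63, 10, 27)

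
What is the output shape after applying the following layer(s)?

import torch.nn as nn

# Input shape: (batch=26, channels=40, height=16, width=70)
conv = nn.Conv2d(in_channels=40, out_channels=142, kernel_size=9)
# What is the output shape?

Input shape: (26, 40, 16, 70)
Output shape: (26, 142, 8, 62)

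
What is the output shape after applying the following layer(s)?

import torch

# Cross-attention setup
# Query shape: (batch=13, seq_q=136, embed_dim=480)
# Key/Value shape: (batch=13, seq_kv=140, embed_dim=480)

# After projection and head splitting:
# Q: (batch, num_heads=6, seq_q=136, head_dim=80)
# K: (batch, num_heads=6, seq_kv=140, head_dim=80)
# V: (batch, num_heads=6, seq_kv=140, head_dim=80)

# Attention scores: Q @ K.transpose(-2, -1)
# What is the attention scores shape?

Input shape: (13, 136, 480)
Output shape: (13, 6, 136, 140)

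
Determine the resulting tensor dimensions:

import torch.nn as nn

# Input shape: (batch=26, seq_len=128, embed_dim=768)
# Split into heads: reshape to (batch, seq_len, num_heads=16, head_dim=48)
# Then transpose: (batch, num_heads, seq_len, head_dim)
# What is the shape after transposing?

Input shape: (26, 128, 768)
  -> after reshape: (26, 128, 16, 48)
Output shape: (26, 16, 128, 48)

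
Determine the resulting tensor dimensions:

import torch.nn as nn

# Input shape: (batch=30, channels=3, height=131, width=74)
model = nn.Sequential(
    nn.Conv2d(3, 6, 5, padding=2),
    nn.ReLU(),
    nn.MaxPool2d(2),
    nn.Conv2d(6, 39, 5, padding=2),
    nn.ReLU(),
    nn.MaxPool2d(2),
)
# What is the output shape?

Input shape: (30, 3, 131, 74)
  -> after first Conv2d: (30, 6, 131, 74)
  -> after first MaxPool2d: (30, 6, 65, 37)
  -> after second Conv2d: (30, 39, 65, 37)
Output shape: (30, 39, 32, 18)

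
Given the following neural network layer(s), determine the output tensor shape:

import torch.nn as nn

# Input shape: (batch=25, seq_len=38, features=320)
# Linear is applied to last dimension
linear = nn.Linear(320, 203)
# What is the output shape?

Input shape: (25, 38, 320)
Output shape: (25, 38, 203)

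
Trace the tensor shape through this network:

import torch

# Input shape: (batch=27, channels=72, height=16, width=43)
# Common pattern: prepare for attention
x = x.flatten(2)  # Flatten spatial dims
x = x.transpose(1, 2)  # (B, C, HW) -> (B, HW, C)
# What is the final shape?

Input shape: (27, 72, 16, 43)
  -> after flatten(2): (27, 72, 688)
Output shape: (27, 688, 72)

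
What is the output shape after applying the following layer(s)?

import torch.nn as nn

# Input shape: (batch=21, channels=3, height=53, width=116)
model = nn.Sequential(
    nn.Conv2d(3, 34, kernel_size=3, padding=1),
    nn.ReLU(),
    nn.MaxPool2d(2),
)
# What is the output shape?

Input shape: (21, 3, 53, 116)
  -> after Conv2d: (21, 34, 53, 116)
  -> after ReLU: (21, 34, 53, 116)
Output shape: (21, 34, 26, 58)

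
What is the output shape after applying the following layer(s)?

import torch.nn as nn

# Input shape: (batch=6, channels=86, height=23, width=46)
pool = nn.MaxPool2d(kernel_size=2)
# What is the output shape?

Input shape: (6, 86, 23, 46)
Output shape: (6, 86, 11, 23)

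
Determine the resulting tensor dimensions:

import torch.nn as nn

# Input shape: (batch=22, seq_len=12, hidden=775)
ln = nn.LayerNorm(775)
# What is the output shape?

Input shape: (22, 12, 775)
Output shape: (22, 12, 775)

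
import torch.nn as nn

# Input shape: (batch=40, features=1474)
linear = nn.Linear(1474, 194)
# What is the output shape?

Input shape: (40, 1474)
Output shape: (40, 194)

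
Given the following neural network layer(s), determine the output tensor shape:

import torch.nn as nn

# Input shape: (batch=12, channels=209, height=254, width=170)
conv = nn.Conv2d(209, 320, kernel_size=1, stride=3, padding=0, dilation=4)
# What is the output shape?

Input shape: (12, 209, 254, 170)
Output shape: (12, 320, 85, 57)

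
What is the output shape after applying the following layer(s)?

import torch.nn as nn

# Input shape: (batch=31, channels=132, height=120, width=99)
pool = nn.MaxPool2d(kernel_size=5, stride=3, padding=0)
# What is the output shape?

Input shape: (31, 132, 120, 99)
Output shape: (31, 132, 39, 32)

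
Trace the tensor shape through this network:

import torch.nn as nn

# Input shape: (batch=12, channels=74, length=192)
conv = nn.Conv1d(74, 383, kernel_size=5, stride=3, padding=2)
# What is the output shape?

Input shape: (12, 74, 192)
Output shape: (12, 383, 64)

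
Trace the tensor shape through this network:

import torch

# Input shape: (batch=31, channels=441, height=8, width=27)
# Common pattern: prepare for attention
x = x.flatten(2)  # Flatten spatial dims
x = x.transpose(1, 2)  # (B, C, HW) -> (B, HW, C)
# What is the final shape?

Input shape: (31, 441, 8, 27)
  -> after flatten(2): (31, 441, 216)
Output shape: (31, 216, 441)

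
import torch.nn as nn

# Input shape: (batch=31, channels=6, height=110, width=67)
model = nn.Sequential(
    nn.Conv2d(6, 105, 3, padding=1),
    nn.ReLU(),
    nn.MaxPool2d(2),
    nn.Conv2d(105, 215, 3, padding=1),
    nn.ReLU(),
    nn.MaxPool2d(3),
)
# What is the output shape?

Input shape: (31, 6, 110, 67)
  -> after first Conv2d: (31, 105, 110, 67)
  -> after first MaxPool2d: (31, 105, 55, 33)
  -> after second Conv2d: (31, 215, 55, 33)
Output shape: (31, 215, 18, 11)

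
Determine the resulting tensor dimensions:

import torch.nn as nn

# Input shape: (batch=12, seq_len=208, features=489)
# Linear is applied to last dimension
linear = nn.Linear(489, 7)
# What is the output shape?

Input shape: (12, 208, 489)
Output shape: (12, 208, 7)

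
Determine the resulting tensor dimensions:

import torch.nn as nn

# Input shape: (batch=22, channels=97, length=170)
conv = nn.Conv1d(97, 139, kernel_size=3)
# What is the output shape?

Input shape: (22, 97, 170)
Output shape: (22, 139, 168)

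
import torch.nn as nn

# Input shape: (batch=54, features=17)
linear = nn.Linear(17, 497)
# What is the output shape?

Input shape: (54, 17)
Output shape: (54, 497)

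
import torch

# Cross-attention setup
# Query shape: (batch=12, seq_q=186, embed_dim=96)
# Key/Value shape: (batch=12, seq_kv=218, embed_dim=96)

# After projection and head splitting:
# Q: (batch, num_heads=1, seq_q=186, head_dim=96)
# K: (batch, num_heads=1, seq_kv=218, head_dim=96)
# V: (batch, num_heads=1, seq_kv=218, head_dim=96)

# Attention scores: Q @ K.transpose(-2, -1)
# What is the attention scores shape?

Input shape: (12, 186, 96)
Output shape: (12, 1, 186, 218)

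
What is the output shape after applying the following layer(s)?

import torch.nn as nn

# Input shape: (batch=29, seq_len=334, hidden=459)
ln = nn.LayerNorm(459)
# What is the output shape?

Input shape: (29, 334, 459)
Output shape: (29, 334, 459)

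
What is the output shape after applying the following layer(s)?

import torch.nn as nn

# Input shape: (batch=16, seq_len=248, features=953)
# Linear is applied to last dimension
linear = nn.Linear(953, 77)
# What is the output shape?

Input shape: (16, 248, 953)
Output shape: (16, 248, 77)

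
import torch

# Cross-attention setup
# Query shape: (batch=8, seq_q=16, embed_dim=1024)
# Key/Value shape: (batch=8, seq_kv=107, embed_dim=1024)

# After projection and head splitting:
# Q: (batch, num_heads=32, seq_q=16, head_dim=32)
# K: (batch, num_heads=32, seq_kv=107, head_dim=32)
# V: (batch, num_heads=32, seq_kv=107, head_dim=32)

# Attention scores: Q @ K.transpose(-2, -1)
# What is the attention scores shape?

Input shape: (8, 16, 1024)
Output shape: (8, 32, 16, 107)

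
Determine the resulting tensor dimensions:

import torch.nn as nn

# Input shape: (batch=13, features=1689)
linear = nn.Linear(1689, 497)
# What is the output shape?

Input shape: (13, 1689)
Output shape: (13, 497)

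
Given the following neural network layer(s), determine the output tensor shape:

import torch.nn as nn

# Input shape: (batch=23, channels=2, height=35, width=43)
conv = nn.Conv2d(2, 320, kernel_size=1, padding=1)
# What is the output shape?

Input shape: (23, 2, 35, 43)
Output shape: (23, 320, 37, 45)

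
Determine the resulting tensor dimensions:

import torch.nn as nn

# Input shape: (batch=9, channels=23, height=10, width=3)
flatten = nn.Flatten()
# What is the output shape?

Input shape: (9, 23, 10, 3)
Output shape: (9, 690)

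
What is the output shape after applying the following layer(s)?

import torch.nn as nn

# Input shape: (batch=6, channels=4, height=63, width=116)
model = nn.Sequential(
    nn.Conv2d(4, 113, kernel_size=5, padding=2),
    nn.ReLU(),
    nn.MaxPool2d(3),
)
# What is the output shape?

Input shape: (6, 4, 63, 116)
  -> after Conv2d: (6, 113, 63, 116)
  -> after ReLU: (6, 113, 63, 116)
Output shape: (6, 113, 21, 38)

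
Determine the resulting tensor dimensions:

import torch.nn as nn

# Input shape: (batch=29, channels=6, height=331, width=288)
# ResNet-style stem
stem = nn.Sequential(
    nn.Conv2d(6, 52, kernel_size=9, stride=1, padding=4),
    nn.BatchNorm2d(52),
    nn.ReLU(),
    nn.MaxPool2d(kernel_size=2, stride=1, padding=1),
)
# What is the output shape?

Input shape: (29, 6, 331, 288)
  -> after Conv2d 9x9 stride=1: (29, 52, 331, 288)
Output shape: (29, 52, 332, 289)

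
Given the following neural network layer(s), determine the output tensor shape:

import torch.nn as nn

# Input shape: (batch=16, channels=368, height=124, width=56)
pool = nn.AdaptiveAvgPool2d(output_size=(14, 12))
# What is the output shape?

Input shape: (16, 368, 124, 56)
Output shape: (16, 368, 14, 12)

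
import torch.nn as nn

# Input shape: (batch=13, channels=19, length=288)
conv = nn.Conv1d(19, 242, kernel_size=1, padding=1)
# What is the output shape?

Input shape: (13, 19, 288)
Output shape: (13, 242, 290)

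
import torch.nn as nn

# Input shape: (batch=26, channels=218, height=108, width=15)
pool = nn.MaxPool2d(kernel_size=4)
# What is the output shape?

Input shape: (26, 218, 108, 15)
Output shape: (26, 218, 27, 3)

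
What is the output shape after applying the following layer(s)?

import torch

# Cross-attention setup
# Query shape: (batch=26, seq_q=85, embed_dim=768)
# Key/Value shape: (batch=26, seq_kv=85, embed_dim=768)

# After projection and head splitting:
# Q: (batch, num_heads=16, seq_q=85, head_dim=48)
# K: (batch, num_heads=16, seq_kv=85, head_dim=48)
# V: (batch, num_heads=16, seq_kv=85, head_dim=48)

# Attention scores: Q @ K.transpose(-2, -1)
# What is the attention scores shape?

Input shape: (26, 85, 768)
Output shape: (26, 16, 85, 85)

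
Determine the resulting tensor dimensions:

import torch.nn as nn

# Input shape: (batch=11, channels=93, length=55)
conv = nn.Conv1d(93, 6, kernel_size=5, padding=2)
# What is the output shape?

Input shape: (11, 93, 55)
Output shape: (11, 6, 55)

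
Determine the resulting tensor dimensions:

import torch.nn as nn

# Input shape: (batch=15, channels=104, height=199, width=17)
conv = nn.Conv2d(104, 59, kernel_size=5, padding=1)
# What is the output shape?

Input shape: (15, 104, 199, 17)
Output shape: (15, 59, 197, 15)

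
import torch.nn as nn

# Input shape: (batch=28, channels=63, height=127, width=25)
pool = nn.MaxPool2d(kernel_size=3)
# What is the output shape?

Input shape: (28, 63, 127, 25)
Output shape: (28, 63, 42, 8)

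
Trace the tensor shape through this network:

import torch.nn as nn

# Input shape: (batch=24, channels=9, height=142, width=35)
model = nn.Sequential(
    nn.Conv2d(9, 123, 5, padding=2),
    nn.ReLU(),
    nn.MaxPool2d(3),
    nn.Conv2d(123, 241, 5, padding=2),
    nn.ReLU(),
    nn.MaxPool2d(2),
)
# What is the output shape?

Input shape: (24, 9, 142, 35)
  -> after first Conv2d: (24, 123, 142, 35)
  -> after first MaxPool2d: (24, 123, 47, 11)
  -> after second Conv2d: (24, 241, 47, 11)
Output shape: (24, 241, 23, 5)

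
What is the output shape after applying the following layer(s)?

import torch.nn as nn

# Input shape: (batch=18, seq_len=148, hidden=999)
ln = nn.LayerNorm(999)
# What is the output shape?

Input shape: (18, 148, 999)
Output shape: (18, 148, 999)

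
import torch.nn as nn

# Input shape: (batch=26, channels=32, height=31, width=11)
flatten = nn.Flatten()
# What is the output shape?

Input shape: (26, 32, 31, 11)
Output shape: (26, 10912)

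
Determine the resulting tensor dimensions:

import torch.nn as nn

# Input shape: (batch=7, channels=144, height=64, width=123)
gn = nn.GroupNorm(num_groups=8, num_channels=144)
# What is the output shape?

Input shape: (7, 144, 64, 123)
Output shape: (7, 144, 64, 123)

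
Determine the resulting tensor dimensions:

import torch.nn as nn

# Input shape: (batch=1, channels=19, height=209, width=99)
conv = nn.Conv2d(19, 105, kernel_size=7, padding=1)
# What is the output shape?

Input shape: (1, 19, 209, 99)
Output shape: (1, 105, 205, 95)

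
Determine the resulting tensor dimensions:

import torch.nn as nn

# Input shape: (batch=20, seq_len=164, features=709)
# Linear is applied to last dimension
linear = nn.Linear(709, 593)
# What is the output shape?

Input shape: (20, 164, 709)
Output shape: (20, 164, 593)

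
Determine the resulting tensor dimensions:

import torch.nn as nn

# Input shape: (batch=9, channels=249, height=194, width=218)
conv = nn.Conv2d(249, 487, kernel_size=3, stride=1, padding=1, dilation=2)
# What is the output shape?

Input shape: (9, 249, 194, 218)
Output shape: (9, 487, 192, 216)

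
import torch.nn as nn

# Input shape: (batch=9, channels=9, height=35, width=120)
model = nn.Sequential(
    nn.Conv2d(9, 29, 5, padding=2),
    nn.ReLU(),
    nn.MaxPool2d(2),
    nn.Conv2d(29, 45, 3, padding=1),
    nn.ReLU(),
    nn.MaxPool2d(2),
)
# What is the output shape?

Input shape: (9, 9, 35, 120)
  -> after first Conv2d: (9, 29, 35, 120)
  -> after first MaxPool2d: (9, 29, 17, 60)
  -> after second Conv2d: (9, 45, 17, 60)
Output shape: (9, 45, 8, 30)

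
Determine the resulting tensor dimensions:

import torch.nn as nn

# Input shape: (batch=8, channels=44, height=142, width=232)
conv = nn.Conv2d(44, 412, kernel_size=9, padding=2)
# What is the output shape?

Input shape: (8, 44, 142, 232)
Output shape: (8, 412, 138, 228)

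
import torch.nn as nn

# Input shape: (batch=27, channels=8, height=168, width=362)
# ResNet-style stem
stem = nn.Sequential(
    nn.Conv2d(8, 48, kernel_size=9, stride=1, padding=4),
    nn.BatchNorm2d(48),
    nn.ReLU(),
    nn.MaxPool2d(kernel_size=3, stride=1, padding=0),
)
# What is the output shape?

Input shape: (27, 8, 168, 362)
  -> after Conv2d 9x9 stride=1: (27, 48, 168, 362)
Output shape: (27, 48, 166, 360)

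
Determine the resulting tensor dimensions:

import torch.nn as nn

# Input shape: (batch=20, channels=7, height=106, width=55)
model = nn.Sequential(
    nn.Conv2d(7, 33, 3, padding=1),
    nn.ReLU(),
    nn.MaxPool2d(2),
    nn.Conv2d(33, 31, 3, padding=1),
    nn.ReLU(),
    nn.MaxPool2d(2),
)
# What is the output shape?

Input shape: (20, 7, 106, 55)
  -> after first Conv2d: (20, 33, 106, 55)
  -> after first MaxPool2d: (20, 33, 53, 27)
  -> after second Conv2d: (20, 31, 53, 27)
Output shape: (20, 31, 26, 13)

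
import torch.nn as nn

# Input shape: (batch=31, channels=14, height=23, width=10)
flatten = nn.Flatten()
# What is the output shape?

Input shape: (31, 14, 23, 10)
Output shape: (31, 3220)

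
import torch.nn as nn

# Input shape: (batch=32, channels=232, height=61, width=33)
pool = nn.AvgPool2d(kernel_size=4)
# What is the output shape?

Input shape: (32, 232, 61, 33)
Output shape: (32, 232, 15, 8)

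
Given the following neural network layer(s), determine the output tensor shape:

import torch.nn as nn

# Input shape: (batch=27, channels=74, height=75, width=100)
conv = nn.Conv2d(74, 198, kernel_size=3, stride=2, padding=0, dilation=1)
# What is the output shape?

Input shape: (27, 74, 75, 100)
Output shape: (27, 198, 37, 49)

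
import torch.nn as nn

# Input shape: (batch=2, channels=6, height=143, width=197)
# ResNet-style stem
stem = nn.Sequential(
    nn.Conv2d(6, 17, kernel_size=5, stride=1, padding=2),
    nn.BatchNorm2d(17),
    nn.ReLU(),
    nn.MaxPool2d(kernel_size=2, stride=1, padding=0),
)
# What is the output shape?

Input shape: (2, 6, 143, 197)
  -> after Conv2d 5x5 stride=1: (2, 17, 143, 197)
Output shape: (2, 17, 142, 196)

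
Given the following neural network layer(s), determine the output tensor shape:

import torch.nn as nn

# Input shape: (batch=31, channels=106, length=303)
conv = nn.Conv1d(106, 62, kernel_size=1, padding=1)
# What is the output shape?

Input shape: (31, 106, 303)
Output shape: (31, 62, 305)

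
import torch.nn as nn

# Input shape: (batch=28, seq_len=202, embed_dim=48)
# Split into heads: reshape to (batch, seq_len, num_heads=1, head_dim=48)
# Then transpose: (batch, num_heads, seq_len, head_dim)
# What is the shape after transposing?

Input shape: (28, 202, 48)
  -> after reshape: (28, 202, 1, 48)
Output shape: (28, 1, 202, 48)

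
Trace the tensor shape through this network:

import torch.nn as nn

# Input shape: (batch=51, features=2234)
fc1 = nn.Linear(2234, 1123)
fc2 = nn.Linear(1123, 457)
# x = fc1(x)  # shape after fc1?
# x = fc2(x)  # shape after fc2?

Input shape: (51, 2234)
  -> after fc1: (51, 1123)
Output shape: (51, 457)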